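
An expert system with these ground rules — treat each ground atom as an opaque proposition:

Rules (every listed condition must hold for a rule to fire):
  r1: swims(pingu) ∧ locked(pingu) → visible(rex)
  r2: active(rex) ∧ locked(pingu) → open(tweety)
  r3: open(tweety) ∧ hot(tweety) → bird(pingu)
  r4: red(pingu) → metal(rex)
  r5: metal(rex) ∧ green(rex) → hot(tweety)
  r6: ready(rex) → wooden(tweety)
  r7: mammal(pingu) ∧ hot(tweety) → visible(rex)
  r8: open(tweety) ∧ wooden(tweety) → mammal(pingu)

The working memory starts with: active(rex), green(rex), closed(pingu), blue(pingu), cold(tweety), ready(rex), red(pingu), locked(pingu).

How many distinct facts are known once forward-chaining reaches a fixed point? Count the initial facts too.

Round 1: r2 [active(rex) ∧ locked(pingu) → open(tweety)]; r4 [red(pingu) → metal(rex)]; r6 [ready(rex) → wooden(tweety)]. Adds open(tweety), metal(rex), wooden(tweety).
Round 2: r5 [metal(rex) ∧ green(rex) → hot(tweety)]; r8 [open(tweety) ∧ wooden(tweety) → mammal(pingu)]. Adds hot(tweety), mammal(pingu).
Round 3: r3 [open(tweety) ∧ hot(tweety) → bird(pingu)]; r7 [mammal(pingu) ∧ hot(tweety) → visible(rex)]. Adds bird(pingu), visible(rex).
Closure: {active(rex), bird(pingu), blue(pingu), closed(pingu), cold(tweety), green(rex), hot(tweety), locked(pingu), mammal(pingu), metal(rex), open(tweety), ready(rex), red(pingu), visible(rex), wooden(tweety)} — 15 facts.

15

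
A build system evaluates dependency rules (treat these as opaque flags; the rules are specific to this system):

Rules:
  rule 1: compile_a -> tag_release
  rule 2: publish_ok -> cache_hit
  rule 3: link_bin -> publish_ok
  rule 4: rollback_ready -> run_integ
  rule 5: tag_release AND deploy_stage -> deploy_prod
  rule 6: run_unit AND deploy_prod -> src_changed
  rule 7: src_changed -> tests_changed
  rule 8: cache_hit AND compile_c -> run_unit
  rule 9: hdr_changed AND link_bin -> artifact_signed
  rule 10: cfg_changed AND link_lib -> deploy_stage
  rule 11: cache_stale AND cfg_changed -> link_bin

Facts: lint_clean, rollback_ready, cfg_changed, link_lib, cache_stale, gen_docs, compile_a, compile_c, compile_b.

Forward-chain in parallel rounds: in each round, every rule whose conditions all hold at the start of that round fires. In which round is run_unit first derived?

Round 1 — rule 1, rule 4, rule 10, rule 11, derive tag_release, run_integ, deploy_stage, link_bin.
Round 2 — rule 3, rule 5, derive publish_ok, deploy_prod.
Round 3 — rule 2, derive cache_hit.
Round 4 — rule 8, derive run_unit.
run_unit first appears in round 4.

4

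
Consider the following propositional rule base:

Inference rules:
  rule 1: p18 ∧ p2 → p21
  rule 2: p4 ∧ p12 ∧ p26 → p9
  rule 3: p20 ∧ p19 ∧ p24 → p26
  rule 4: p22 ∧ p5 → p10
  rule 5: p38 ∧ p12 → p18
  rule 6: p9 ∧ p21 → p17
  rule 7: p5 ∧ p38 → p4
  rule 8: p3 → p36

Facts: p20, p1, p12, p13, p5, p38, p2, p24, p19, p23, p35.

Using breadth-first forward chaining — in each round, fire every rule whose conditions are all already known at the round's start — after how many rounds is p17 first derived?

3

Round 1 fires rule 3, rule 5, rule 7, giving p26, p18, p4.
Round 2 fires rule 1, rule 2, giving p21, p9.
Round 3 fires rule 6, giving p17.
p17 first appears in round 3.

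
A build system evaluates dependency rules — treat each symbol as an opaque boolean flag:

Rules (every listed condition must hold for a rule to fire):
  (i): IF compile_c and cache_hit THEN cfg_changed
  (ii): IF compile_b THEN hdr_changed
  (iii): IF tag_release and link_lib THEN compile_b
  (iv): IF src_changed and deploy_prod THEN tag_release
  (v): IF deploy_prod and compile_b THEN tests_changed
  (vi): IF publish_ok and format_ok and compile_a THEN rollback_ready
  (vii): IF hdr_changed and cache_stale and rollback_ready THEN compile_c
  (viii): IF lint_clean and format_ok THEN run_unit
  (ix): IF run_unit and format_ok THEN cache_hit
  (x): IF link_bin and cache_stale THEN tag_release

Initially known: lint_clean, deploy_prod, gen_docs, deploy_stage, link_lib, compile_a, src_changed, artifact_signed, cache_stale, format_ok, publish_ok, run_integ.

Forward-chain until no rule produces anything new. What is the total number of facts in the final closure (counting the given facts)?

Round 1: (iv) [IF src_changed and deploy_prod THEN tag_release]; (vi) [IF publish_ok and format_ok and compile_a THEN rollback_ready]; (viii) [IF lint_clean and format_ok THEN run_unit]. New: tag_release, rollback_ready, run_unit.
Round 2: (iii) [IF tag_release and link_lib THEN compile_b]; (ix) [IF run_unit and format_ok THEN cache_hit]. New: compile_b, cache_hit.
Round 3: (ii) [IF compile_b THEN hdr_changed]; (v) [IF deploy_prod and compile_b THEN tests_changed]. New: hdr_changed, tests_changed.
Round 4: (vii) [IF hdr_changed and cache_stale and rollback_ready THEN compile_c]. New: compile_c.
Round 5: (i) [IF compile_c and cache_hit THEN cfg_changed]. New: cfg_changed.
Closure: {artifact_signed, cache_hit, cache_stale, cfg_changed, compile_a, compile_b, compile_c, deploy_prod, deploy_stage, format_ok, gen_docs, hdr_changed, link_lib, lint_clean, publish_ok, rollback_ready, run_integ, run_unit, src_changed, tag_release, tests_changed} — 21 facts.

21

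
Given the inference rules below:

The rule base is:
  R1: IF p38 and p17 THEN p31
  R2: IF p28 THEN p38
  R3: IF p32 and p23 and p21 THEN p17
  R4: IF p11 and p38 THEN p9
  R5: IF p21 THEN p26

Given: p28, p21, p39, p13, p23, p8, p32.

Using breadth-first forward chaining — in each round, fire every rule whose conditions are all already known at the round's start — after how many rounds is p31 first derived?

Round 1: R2 [IF p28 THEN p38]; R3 [IF p32 and p23 and p21 THEN p17]; R5 [IF p21 THEN p26]. New: p38, p17, p26.
Round 2: R1 [IF p38 and p17 THEN p31]. New: p31.
p31 first appears in round 2.

2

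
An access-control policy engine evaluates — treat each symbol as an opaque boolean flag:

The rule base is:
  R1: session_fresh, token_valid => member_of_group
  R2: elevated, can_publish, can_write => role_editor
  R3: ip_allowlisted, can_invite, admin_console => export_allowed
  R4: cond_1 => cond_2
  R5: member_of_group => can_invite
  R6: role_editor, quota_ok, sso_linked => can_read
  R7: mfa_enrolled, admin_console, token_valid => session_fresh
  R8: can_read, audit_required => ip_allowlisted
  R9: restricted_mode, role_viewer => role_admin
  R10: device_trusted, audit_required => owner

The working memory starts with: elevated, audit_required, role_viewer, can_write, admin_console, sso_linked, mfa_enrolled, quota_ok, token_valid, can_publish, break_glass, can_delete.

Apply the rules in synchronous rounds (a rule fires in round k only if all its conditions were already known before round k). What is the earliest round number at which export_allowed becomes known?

4

Round 1 fires R2, R7, giving role_editor, session_fresh.
Round 2 fires R1, R6, giving member_of_group, can_read.
Round 3 fires R5, R8, giving can_invite, ip_allowlisted.
Round 4 fires R3, giving export_allowed.
export_allowed first appears in round 4.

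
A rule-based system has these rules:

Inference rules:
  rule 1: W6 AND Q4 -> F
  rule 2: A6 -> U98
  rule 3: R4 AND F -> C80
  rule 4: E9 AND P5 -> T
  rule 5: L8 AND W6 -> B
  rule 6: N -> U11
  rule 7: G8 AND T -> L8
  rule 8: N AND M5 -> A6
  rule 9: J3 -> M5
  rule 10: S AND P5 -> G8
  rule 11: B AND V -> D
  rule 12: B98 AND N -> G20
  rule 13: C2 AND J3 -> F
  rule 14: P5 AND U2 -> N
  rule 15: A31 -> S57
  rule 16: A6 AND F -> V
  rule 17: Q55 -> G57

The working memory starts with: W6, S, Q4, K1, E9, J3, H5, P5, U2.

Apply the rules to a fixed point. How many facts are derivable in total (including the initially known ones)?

21

Round 1: rule 1 [W6 AND Q4 -> F]; rule 4 [E9 AND P5 -> T]; rule 9 [J3 -> M5]; rule 10 [S AND P5 -> G8]; rule 14 [P5 AND U2 -> N]. Adds F, T, M5, G8, N.
Round 2: rule 6 [N -> U11]; rule 7 [G8 AND T -> L8]; rule 8 [N AND M5 -> A6]. Adds U11, L8, A6.
Round 3: rule 2 [A6 -> U98]; rule 5 [L8 AND W6 -> B]; rule 16 [A6 AND F -> V]. Adds U98, B, V.
Round 4: rule 11 [B AND V -> D]. Adds D.
Closure: {A6, B, D, E9, F, G8, H5, J3, K1, L8, M5, N, P5, Q4, S, T, U11, U2, U98, V, W6} — 21 facts.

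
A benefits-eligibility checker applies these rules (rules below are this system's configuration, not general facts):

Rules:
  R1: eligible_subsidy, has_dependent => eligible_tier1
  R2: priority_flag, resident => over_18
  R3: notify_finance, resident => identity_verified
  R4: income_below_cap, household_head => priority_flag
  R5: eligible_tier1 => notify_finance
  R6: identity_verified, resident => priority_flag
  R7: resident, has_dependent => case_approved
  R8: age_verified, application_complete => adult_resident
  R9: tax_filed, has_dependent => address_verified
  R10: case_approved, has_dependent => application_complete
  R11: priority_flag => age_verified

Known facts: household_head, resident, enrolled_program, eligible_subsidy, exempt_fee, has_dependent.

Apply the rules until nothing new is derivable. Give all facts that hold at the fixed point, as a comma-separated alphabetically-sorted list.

Round 1: R1 [eligible_subsidy, has_dependent => eligible_tier1]; R7 [resident, has_dependent => case_approved]. New: eligible_tier1, case_approved.
Round 2: R5 [eligible_tier1 => notify_finance]; R10 [case_approved, has_dependent => application_complete]. New: notify_finance, application_complete.
Round 3: R3 [notify_finance, resident => identity_verified]. New: identity_verified.
Round 4: R6 [identity_verified, resident => priority_flag]. New: priority_flag.
Round 5: R2 [priority_flag, resident => over_18]; R11 [priority_flag => age_verified]. New: over_18, age_verified.
Round 6: R8 [age_verified, application_complete => adult_resident]. New: adult_resident.

adult_resident, age_verified, application_complete, case_approved, eligible_subsidy, eligible_tier1, enrolled_program, exempt_fee, has_dependent, household_head, identity_verified, notify_finance, over_18, priority_flag, resident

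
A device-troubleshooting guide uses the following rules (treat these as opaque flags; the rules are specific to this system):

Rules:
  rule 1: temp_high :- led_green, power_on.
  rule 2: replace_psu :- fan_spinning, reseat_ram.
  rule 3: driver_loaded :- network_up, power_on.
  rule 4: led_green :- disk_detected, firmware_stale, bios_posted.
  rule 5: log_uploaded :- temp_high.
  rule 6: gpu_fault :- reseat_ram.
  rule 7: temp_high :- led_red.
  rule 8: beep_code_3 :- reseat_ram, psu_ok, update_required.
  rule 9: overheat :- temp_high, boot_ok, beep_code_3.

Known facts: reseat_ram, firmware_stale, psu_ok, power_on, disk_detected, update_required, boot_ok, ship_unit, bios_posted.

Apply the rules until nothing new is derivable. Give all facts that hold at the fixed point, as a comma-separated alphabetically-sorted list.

beep_code_3, bios_posted, boot_ok, disk_detected, firmware_stale, gpu_fault, led_green, log_uploaded, overheat, power_on, psu_ok, reseat_ram, ship_unit, temp_high, update_required

[1] rule 4 [led_green :- disk_detected, firmware_stale, bios_posted.]; rule 6 [gpu_fault :- reseat_ram.]; rule 8 [beep_code_3 :- reseat_ram, psu_ok, update_required.]. ⇒ new: led_green, gpu_fault, beep_code_3.
[2] rule 1 [temp_high :- led_green, power_on.]. ⇒ new: temp_high.
[3] rule 5 [log_uploaded :- temp_high.]; rule 9 [overheat :- temp_high, boot_ok, beep_code_3.]. ⇒ new: log_uploaded, overheat.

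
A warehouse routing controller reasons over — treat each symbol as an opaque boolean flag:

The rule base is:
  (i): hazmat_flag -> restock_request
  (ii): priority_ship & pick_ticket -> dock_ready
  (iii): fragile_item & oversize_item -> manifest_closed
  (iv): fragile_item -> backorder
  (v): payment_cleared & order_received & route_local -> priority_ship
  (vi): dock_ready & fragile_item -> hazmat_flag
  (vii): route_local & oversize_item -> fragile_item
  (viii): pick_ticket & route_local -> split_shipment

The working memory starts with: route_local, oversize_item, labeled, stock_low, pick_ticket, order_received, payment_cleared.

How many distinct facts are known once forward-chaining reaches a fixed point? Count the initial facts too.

15

Round 1 — (v), (vii), (viii), derive priority_ship, fragile_item, split_shipment.
Round 2 — (ii), (iii), (iv), derive dock_ready, manifest_closed, backorder.
Round 3 — (vi), derive hazmat_flag.
Round 4 — (i), derive restock_request.
Closure: {backorder, dock_ready, fragile_item, hazmat_flag, labeled, manifest_closed, order_received, oversize_item, payment_cleared, pick_ticket, priority_ship, restock_request, route_local, split_shipment, stock_low} — 15 facts.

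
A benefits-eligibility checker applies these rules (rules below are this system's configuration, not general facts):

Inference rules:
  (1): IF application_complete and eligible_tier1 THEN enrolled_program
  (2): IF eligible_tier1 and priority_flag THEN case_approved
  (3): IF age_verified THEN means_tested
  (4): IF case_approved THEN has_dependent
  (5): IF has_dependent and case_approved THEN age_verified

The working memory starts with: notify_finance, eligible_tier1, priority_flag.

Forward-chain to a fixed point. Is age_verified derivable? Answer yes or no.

yes

Round 1 — (2), derive case_approved.
Round 2 — (4), derive has_dependent.
Round 3 — (5), derive age_verified.
Round 4 — (3), derive means_tested.
age_verified appears in round 3, so it is derivable.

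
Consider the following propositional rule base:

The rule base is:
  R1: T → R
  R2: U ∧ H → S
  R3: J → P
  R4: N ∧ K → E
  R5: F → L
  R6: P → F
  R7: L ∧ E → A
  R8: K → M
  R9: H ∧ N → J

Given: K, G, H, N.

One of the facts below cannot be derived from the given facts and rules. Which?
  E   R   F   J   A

R

[1] R4 [N ∧ K → E]; R8 [K → M]; R9 [H ∧ N → J]. ⇒ new: E, M, J.
[2] R3 [J → P]. ⇒ new: P.
[3] R6 [P → F]. ⇒ new: F.
[4] R5 [F → L]. ⇒ new: L.
[5] R7 [L ∧ E → A]. ⇒ new: A.
Derived: E (round 1), J (round 1), A (round 5), F (round 3). R never appears in any round.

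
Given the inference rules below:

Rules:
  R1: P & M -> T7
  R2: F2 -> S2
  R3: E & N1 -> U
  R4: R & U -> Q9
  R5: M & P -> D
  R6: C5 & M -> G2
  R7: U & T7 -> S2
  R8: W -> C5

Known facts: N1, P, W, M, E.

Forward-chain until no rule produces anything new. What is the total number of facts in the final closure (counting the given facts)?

11

[1] R1 [P & M -> T7]; R3 [E & N1 -> U]; R5 [M & P -> D]; R8 [W -> C5]. ⇒ new: T7, U, D, C5.
[2] R6 [C5 & M -> G2]; R7 [U & T7 -> S2]. ⇒ new: G2, S2.
Closure: {C5, D, E, G2, M, N1, P, S2, T7, U, W} — 11 facts.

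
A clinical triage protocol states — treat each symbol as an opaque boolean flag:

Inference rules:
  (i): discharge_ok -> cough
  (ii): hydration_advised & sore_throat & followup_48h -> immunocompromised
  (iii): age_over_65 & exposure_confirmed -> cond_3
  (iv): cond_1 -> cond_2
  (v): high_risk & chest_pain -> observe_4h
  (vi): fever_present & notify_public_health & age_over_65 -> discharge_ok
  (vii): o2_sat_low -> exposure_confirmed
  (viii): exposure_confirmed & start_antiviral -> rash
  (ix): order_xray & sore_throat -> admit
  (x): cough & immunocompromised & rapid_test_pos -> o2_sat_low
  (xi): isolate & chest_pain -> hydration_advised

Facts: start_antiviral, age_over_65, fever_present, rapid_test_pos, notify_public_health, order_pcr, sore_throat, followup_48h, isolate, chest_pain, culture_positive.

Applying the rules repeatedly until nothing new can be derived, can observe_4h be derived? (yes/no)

no

Round 1 — (vi), (xi), derive discharge_ok, hydration_advised.
Round 2 — (i), (ii), derive cough, immunocompromised.
Round 3 — (x), derive o2_sat_low.
Round 4 — (vii), derive exposure_confirmed.
Round 5 — (iii), (viii), derive cond_3, rash.
Fixed point reached. observe_4h is concluded only by (v); (v) needs high_risk (never derived).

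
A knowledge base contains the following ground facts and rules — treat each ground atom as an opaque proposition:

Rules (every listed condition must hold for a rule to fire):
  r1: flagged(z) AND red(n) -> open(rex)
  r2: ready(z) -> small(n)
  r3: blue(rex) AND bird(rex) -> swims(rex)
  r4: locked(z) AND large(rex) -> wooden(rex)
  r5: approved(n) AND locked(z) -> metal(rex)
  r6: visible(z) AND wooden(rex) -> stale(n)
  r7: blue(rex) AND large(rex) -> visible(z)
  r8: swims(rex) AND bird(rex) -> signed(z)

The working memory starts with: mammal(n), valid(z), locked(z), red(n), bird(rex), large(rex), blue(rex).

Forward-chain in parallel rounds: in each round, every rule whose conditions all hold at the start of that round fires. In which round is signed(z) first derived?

2

Round 1 fires r3, r4, r7, giving swims(rex), wooden(rex), visible(z).
Round 2 fires r6, r8, giving stale(n), signed(z).
signed(z) first appears in round 2.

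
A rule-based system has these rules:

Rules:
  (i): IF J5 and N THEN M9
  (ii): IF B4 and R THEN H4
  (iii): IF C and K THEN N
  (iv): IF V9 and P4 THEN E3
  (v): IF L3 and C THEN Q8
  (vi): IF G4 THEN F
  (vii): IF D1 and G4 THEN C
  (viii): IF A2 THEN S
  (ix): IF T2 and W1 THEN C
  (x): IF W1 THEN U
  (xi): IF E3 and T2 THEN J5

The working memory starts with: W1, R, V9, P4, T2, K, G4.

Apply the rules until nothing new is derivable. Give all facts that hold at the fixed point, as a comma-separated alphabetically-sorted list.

Round 1 — (iv), (vi), (ix), (x), derive E3, F, C, U.
Round 2 — (iii), (xi), derive N, J5.
Round 3 — (i), derive M9.

C, E3, F, G4, J5, K, M9, N, P4, R, T2, U, V9, W1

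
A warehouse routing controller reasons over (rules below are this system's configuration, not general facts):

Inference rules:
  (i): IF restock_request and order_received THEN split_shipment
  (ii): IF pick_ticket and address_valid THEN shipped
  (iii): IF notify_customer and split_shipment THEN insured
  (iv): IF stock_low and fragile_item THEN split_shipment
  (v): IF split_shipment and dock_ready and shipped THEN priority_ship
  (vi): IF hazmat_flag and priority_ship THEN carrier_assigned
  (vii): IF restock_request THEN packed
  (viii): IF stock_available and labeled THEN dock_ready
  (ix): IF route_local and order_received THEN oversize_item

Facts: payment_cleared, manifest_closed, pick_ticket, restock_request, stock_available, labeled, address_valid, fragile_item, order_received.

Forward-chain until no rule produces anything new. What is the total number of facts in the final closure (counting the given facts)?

Round 1 fires (i), (ii), (vii), (viii), giving split_shipment, shipped, packed, dock_ready.
Round 2 fires (v), giving priority_ship.
Closure: {address_valid, dock_ready, fragile_item, labeled, manifest_closed, order_received, packed, payment_cleared, pick_ticket, priority_ship, restock_request, shipped, split_shipment, stock_available} — 14 facts.

14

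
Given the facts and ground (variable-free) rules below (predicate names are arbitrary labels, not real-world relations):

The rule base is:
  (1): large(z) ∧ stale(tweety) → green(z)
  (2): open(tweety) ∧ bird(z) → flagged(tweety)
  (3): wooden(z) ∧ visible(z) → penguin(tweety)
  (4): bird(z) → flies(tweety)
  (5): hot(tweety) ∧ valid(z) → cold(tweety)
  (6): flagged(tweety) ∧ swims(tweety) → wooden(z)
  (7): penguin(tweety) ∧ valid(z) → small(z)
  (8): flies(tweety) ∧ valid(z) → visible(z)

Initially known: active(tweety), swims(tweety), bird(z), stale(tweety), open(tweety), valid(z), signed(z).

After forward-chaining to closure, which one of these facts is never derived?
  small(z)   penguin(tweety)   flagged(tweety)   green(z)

Round 1 — (2), (4), derive flagged(tweety), flies(tweety).
Round 2 — (6), (8), derive wooden(z), visible(z).
Round 3 — (3), derive penguin(tweety).
Round 4 — (7), derive small(z).
Derived: penguin(tweety) (round 3), flagged(tweety) (round 1), small(z) (round 4). green(z) never appears in any round.

green(z)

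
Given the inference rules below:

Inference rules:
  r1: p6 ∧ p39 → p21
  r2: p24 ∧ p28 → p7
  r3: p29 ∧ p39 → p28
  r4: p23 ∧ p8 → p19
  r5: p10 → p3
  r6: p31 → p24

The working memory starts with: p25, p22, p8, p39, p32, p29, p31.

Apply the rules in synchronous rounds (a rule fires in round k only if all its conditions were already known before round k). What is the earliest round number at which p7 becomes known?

2

[1] r3 [p29 ∧ p39 → p28]; r6 [p31 → p24]. ⇒ new: p28, p24.
[2] r2 [p24 ∧ p28 → p7]. ⇒ new: p7.
p7 first appears in round 2.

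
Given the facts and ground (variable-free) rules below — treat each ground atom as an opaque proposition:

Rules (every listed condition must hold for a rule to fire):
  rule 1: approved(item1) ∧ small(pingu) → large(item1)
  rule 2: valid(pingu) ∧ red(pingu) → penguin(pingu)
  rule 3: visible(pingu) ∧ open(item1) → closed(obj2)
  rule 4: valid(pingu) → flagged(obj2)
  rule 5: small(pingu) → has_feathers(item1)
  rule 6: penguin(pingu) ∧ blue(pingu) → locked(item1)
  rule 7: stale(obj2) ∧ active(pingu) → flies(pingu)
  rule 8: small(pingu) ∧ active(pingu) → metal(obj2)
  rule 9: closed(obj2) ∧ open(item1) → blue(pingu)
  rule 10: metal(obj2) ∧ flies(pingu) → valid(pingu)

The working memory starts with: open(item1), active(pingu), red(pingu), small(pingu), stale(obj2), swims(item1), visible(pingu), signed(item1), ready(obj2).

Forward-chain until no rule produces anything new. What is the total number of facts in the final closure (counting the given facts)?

[1] rule 3 [visible(pingu) ∧ open(item1) → closed(obj2)]; rule 5 [small(pingu) → has_feathers(item1)]; rule 7 [stale(obj2) ∧ active(pingu) → flies(pingu)]; rule 8 [small(pingu) ∧ active(pingu) → metal(obj2)]. ⇒ new: closed(obj2), has_feathers(item1), flies(pingu), metal(obj2).
[2] rule 9 [closed(obj2) ∧ open(item1) → blue(pingu)]; rule 10 [metal(obj2) ∧ flies(pingu) → valid(pingu)]. ⇒ new: blue(pingu), valid(pingu).
[3] rule 2 [valid(pingu) ∧ red(pingu) → penguin(pingu)]; rule 4 [valid(pingu) → flagged(obj2)]. ⇒ new: penguin(pingu), flagged(obj2).
[4] rule 6 [penguin(pingu) ∧ blue(pingu) → locked(item1)]. ⇒ new: locked(item1).
Closure: {active(pingu), blue(pingu), closed(obj2), flagged(obj2), flies(pingu), has_feathers(item1), locked(item1), metal(obj2), open(item1), penguin(pingu), ready(obj2), red(pingu), signed(item1), small(pingu), stale(obj2), swims(item1), valid(pingu), visible(pingu)} — 18 facts.

18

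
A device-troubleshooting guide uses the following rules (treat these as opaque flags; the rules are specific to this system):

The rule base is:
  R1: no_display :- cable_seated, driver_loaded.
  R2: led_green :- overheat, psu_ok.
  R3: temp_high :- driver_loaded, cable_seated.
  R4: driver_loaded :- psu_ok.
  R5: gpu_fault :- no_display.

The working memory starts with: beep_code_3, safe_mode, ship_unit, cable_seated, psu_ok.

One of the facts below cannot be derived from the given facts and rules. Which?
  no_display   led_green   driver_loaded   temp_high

Round 1 fires R4, giving driver_loaded.
Round 2 fires R1, R3, giving no_display, temp_high.
Round 3 fires R5, giving gpu_fault.
Derived: driver_loaded (round 1), no_display (round 2), temp_high (round 2). led_green never appears in any round.

led_green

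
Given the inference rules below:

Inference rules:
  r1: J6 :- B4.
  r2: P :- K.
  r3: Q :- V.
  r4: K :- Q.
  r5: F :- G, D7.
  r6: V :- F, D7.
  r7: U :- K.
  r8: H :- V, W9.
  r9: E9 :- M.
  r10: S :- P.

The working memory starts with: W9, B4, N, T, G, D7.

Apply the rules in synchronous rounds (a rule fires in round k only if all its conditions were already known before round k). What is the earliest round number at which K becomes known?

4

Round 1: r1 [J6 :- B4.]; r5 [F :- G, D7.]. Adds J6, F.
Round 2: r6 [V :- F, D7.]. Adds V.
Round 3: r3 [Q :- V.]; r8 [H :- V, W9.]. Adds Q, H.
Round 4: r4 [K :- Q.]. Adds K.
K first appears in round 4.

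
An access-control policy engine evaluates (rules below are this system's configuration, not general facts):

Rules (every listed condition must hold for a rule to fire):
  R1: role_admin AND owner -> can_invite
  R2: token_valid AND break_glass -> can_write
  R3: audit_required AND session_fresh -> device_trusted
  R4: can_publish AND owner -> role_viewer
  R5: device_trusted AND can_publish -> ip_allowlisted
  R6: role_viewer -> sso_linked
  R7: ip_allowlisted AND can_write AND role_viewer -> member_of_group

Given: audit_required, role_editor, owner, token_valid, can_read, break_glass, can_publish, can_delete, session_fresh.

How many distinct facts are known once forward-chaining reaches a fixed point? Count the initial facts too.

15

Round 1: R2 [token_valid AND break_glass -> can_write]; R3 [audit_required AND session_fresh -> device_trusted]; R4 [can_publish AND owner -> role_viewer]. Adds can_write, device_trusted, role_viewer.
Round 2: R5 [device_trusted AND can_publish -> ip_allowlisted]; R6 [role_viewer -> sso_linked]. Adds ip_allowlisted, sso_linked.
Round 3: R7 [ip_allowlisted AND can_write AND role_viewer -> member_of_group]. Adds member_of_group.
Closure: {audit_required, break_glass, can_delete, can_publish, can_read, can_write, device_trusted, ip_allowlisted, member_of_group, owner, role_editor, role_viewer, session_fresh, sso_linked, token_valid} — 15 facts.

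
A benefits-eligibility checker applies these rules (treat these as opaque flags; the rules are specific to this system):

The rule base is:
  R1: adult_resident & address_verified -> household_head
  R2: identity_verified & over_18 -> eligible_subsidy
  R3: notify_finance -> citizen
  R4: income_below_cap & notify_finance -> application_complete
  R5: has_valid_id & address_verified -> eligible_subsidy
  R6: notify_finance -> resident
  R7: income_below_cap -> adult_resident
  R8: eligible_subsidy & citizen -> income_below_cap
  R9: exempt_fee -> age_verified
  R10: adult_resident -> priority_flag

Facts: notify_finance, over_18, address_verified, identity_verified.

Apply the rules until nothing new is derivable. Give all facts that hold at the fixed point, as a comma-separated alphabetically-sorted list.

address_verified, adult_resident, application_complete, citizen, eligible_subsidy, household_head, identity_verified, income_below_cap, notify_finance, over_18, priority_flag, resident

[1] R2 [identity_verified & over_18 -> eligible_subsidy]; R3 [notify_finance -> citizen]; R6 [notify_finance -> resident]. ⇒ new: eligible_subsidy, citizen, resident.
[2] R8 [eligible_subsidy & citizen -> income_below_cap]. ⇒ new: income_below_cap.
[3] R4 [income_below_cap & notify_finance -> application_complete]; R7 [income_below_cap -> adult_resident]. ⇒ new: application_complete, adult_resident.
[4] R1 [adult_resident & address_verified -> household_head]; R10 [adult_resident -> priority_flag]. ⇒ new: household_head, priority_flag.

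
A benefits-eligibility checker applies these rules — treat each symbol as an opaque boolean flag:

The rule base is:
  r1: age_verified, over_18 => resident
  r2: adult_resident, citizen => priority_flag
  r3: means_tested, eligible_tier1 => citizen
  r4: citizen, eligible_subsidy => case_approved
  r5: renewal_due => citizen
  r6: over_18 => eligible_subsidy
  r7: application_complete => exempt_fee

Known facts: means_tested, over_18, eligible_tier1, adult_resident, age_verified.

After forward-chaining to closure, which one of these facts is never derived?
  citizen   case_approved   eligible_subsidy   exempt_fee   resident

Round 1 fires r1, r3, r6, giving resident, citizen, eligible_subsidy.
Round 2 fires r2, r4, giving priority_flag, case_approved.
Derived: case_approved (round 2), eligible_subsidy (round 1), resident (round 1), citizen (round 1). exempt_fee never appears in any round.

exempt_fee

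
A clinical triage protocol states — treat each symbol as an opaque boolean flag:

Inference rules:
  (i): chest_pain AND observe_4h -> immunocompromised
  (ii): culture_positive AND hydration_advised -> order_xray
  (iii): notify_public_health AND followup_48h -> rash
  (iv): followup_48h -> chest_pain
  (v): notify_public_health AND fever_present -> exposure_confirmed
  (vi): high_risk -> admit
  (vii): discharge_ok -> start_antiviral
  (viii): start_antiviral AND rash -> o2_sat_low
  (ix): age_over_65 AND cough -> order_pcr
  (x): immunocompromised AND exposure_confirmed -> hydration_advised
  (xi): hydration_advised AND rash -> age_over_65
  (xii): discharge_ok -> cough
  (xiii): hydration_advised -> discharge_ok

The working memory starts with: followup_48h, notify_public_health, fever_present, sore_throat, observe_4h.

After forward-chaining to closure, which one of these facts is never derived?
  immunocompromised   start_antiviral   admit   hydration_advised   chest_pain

admit

Round 1 — (iii), (iv), (v), derive rash, chest_pain, exposure_confirmed.
Round 2 — (i), derive immunocompromised.
Round 3 — (x), derive hydration_advised.
Round 4 — (xi), (xiii), derive age_over_65, discharge_ok.
Round 5 — (vii), (xii), derive start_antiviral, cough.
Round 6 — (viii), (ix), derive o2_sat_low, order_pcr.
Derived: start_antiviral (round 5), hydration_advised (round 3), immunocompromised (round 2), chest_pain (round 1). admit never appears in any round.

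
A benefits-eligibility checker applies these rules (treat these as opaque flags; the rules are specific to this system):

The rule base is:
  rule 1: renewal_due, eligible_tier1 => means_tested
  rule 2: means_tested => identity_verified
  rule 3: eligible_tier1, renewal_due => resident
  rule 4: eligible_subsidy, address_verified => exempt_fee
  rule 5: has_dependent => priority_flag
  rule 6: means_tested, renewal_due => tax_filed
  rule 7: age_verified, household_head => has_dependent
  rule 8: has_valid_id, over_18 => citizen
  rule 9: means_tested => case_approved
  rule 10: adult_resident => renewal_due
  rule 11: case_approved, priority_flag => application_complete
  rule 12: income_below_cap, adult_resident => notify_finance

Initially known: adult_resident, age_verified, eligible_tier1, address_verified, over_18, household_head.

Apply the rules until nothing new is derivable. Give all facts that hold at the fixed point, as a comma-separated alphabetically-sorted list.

address_verified, adult_resident, age_verified, application_complete, case_approved, eligible_tier1, has_dependent, household_head, identity_verified, means_tested, over_18, priority_flag, renewal_due, resident, tax_filed

Round 1 fires rule 7, rule 10, giving has_dependent, renewal_due.
Round 2 fires rule 1, rule 3, rule 5, giving means_tested, resident, priority_flag.
Round 3 fires rule 2, rule 6, rule 9, giving identity_verified, tax_filed, case_approved.
Round 4 fires rule 11, giving application_complete.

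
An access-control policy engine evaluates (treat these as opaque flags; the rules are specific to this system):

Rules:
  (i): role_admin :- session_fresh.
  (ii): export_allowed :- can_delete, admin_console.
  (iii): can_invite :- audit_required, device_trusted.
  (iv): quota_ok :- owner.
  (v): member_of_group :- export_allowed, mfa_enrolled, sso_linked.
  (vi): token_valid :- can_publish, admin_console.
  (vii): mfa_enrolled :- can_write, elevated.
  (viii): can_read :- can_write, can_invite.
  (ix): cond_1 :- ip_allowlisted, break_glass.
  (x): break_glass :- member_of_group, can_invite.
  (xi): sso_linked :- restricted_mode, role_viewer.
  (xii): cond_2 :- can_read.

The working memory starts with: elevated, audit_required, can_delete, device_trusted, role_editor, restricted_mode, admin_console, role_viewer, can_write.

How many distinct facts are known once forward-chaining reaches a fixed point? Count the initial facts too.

Round 1: (ii) [export_allowed :- can_delete, admin_console.]; (iii) [can_invite :- audit_required, device_trusted.]; (vii) [mfa_enrolled :- can_write, elevated.]; (xi) [sso_linked :- restricted_mode, role_viewer.]. Adds export_allowed, can_invite, mfa_enrolled, sso_linked.
Round 2: (v) [member_of_group :- export_allowed, mfa_enrolled, sso_linked.]; (viii) [can_read :- can_write, can_invite.]. Adds member_of_group, can_read.
Round 3: (x) [break_glass :- member_of_group, can_invite.]; (xii) [cond_2 :- can_read.]. Adds break_glass, cond_2.
Closure: {admin_console, audit_required, break_glass, can_delete, can_invite, can_read, can_write, cond_2, device_trusted, elevated, export_allowed, member_of_group, mfa_enrolled, restricted_mode, role_editor, role_viewer, sso_linked} — 17 facts.

17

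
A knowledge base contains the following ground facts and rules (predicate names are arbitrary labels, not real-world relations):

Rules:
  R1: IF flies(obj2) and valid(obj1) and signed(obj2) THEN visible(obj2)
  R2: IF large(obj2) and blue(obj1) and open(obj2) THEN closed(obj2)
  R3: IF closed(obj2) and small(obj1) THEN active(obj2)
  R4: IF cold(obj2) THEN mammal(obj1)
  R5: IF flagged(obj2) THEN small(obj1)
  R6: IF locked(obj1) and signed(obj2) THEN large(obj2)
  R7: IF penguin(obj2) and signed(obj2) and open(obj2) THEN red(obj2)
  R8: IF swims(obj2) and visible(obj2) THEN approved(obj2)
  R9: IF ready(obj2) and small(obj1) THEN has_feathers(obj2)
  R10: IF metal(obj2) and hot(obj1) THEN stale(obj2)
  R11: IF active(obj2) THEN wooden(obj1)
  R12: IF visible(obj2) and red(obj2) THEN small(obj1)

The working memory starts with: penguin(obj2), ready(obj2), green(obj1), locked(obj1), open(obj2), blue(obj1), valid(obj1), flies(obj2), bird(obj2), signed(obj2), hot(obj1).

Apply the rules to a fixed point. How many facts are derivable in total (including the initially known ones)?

19

Round 1: R1 [IF flies(obj2) and valid(obj1) and signed(obj2) THEN visible(obj2)]; R6 [IF locked(obj1) and signed(obj2) THEN large(obj2)]; R7 [IF penguin(obj2) and signed(obj2) and open(obj2) THEN red(obj2)]. Adds visible(obj2), large(obj2), red(obj2).
Round 2: R2 [IF large(obj2) and blue(obj1) and open(obj2) THEN closed(obj2)]; R12 [IF visible(obj2) and red(obj2) THEN small(obj1)]. Adds closed(obj2), small(obj1).
Round 3: R3 [IF closed(obj2) and small(obj1) THEN active(obj2)]; R9 [IF ready(obj2) and small(obj1) THEN has_feathers(obj2)]. Adds active(obj2), has_feathers(obj2).
Round 4: R11 [IF active(obj2) THEN wooden(obj1)]. Adds wooden(obj1).
Closure: {active(obj2), bird(obj2), blue(obj1), closed(obj2), flies(obj2), green(obj1), has_feathers(obj2), hot(obj1), large(obj2), locked(obj1), open(obj2), penguin(obj2), ready(obj2), red(obj2), signed(obj2), small(obj1), valid(obj1), visible(obj2), wooden(obj1)} — 19 facts.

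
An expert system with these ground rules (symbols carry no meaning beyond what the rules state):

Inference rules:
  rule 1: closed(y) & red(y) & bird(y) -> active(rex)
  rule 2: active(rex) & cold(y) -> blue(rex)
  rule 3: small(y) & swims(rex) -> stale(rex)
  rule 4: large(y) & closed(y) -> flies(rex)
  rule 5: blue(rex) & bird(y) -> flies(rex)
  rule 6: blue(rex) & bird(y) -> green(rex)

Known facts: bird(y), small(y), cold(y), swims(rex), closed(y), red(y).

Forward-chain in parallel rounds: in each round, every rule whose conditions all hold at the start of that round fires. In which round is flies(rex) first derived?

3

Round 1: rule 1 [closed(y) & red(y) & bird(y) -> active(rex)]; rule 3 [small(y) & swims(rex) -> stale(rex)]. New: active(rex), stale(rex).
Round 2: rule 2 [active(rex) & cold(y) -> blue(rex)]. New: blue(rex).
Round 3: rule 5 [blue(rex) & bird(y) -> flies(rex)]; rule 6 [blue(rex) & bird(y) -> green(rex)]. New: flies(rex), green(rex).
flies(rex) first appears in round 3.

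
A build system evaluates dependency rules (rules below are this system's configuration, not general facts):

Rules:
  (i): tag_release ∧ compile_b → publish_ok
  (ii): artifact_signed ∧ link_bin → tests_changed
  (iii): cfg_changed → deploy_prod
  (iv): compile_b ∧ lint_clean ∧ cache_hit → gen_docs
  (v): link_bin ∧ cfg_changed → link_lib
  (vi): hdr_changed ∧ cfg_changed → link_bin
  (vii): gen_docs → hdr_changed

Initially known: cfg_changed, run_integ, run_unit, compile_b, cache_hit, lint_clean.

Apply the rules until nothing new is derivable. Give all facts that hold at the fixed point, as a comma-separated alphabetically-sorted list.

cache_hit, cfg_changed, compile_b, deploy_prod, gen_docs, hdr_changed, link_bin, link_lib, lint_clean, run_integ, run_unit

[1] (iii) [cfg_changed → deploy_prod]; (iv) [compile_b ∧ lint_clean ∧ cache_hit → gen_docs]. ⇒ new: deploy_prod, gen_docs.
[2] (vii) [gen_docs → hdr_changed]. ⇒ new: hdr_changed.
[3] (vi) [hdr_changed ∧ cfg_changed → link_bin]. ⇒ new: link_bin.
[4] (v) [link_bin ∧ cfg_changed → link_lib]. ⇒ new: link_lib.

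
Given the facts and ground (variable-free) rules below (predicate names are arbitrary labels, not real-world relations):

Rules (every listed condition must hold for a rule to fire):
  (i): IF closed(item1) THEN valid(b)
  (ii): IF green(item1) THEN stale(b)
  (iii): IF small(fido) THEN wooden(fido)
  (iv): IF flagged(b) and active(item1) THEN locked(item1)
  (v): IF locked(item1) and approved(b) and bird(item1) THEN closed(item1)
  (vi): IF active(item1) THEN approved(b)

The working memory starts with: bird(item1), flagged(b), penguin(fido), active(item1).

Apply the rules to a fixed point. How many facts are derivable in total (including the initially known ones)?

Round 1: (iv) [IF flagged(b) and active(item1) THEN locked(item1)]; (vi) [IF active(item1) THEN approved(b)]. New: locked(item1), approved(b).
Round 2: (v) [IF locked(item1) and approved(b) and bird(item1) THEN closed(item1)]. New: closed(item1).
Round 3: (i) [IF closed(item1) THEN valid(b)]. New: valid(b).
Closure: {active(item1), approved(b), bird(item1), closed(item1), flagged(b), locked(item1), penguin(fido), valid(b)} — 8 facts.

8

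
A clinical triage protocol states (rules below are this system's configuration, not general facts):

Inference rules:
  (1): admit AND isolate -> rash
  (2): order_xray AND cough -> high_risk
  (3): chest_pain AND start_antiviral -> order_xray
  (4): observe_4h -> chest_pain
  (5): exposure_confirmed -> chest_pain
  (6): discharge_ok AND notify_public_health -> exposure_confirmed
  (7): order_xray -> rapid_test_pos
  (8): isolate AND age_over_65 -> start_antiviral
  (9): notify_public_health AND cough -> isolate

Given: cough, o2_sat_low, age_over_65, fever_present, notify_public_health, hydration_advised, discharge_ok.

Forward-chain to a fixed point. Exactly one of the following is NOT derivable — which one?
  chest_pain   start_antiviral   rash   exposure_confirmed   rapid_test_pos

rash

Round 1 — (6), (9), derive exposure_confirmed, isolate.
Round 2 — (5), (8), derive chest_pain, start_antiviral.
Round 3 — (3), derive order_xray.
Round 4 — (2), (7), derive high_risk, rapid_test_pos.
Derived: start_antiviral (round 2), rapid_test_pos (round 4), exposure_confirmed (round 1), chest_pain (round 2). rash never appears in any round.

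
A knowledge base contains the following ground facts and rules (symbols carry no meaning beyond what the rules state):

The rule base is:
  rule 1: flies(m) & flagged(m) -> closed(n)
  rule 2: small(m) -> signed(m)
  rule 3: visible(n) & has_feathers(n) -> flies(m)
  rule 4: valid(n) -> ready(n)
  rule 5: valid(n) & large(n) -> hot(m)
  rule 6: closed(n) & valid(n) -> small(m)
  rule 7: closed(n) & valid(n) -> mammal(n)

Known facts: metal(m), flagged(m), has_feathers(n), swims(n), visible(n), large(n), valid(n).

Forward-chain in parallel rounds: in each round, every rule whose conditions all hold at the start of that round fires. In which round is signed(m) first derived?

4

Round 1 — rule 3, rule 4, rule 5, derive flies(m), ready(n), hot(m).
Round 2 — rule 1, derive closed(n).
Round 3 — rule 6, rule 7, derive small(m), mammal(n).
Round 4 — rule 2, derive signed(m).
signed(m) first appears in round 4.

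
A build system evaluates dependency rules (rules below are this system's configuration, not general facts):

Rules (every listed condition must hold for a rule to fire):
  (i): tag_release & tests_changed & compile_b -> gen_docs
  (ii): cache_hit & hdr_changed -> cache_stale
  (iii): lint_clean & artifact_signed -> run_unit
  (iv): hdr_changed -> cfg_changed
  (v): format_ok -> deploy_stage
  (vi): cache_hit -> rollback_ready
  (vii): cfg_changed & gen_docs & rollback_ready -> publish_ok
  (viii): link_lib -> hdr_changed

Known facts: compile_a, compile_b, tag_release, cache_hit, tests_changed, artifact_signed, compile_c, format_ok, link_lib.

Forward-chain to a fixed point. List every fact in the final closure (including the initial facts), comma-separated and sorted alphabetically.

artifact_signed, cache_hit, cache_stale, cfg_changed, compile_a, compile_b, compile_c, deploy_stage, format_ok, gen_docs, hdr_changed, link_lib, publish_ok, rollback_ready, tag_release, tests_changed

Round 1: (i) [tag_release & tests_changed & compile_b -> gen_docs]; (v) [format_ok -> deploy_stage]; (vi) [cache_hit -> rollback_ready]; (viii) [link_lib -> hdr_changed]. Adds gen_docs, deploy_stage, rollback_ready, hdr_changed.
Round 2: (ii) [cache_hit & hdr_changed -> cache_stale]; (iv) [hdr_changed -> cfg_changed]. Adds cache_stale, cfg_changed.
Round 3: (vii) [cfg_changed & gen_docs & rollback_ready -> publish_ok]. Adds publish_ok.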